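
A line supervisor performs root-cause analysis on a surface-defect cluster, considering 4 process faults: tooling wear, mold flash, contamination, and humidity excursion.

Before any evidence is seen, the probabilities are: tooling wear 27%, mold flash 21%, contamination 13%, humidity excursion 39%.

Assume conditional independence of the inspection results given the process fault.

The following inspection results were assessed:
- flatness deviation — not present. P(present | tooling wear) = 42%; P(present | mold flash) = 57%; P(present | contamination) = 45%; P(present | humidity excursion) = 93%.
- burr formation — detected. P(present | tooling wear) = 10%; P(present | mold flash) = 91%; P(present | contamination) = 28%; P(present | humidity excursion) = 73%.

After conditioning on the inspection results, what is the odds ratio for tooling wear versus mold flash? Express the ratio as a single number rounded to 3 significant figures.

0.191

Posterior odds equal prior odds times the likelihood ratio; only the two competing hypotheses matter (using 1 − P(present | H) for each absent inspection result).
  tooling wear: 0.27 × (1 − 0.42) × 0.10 = 0.01566
  mold flash: 0.21 × (1 − 0.57) × 0.91 = 0.082173
Odds(tooling wear : mold flash) = 0.01566 / 0.082173 ≈ 0.191.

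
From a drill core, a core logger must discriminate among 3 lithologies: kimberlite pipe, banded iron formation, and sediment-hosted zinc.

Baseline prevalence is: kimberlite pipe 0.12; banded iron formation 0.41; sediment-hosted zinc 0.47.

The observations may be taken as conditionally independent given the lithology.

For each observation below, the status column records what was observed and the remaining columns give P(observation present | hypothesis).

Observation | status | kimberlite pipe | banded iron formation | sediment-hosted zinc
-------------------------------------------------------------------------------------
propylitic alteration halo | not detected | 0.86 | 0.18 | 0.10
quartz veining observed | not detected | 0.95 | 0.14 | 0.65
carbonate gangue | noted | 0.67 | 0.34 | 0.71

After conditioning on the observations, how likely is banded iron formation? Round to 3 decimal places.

For each hypothesis, the unnormalized posterior weight is prior × product of the observation likelihoods (using 1 − P(present | H) for each absent observation):
  kimberlite pipe: 0.12 × (1 − 0.86) × (1 − 0.95) × 0.67 = 0.0005628
  banded iron formation: 0.41 × (1 − 0.18) × (1 − 0.14) × 0.34 = 0.098305
  sediment-hosted zinc: 0.47 × (1 − 0.10) × (1 − 0.65) × 0.71 = 0.10512
Marginal likelihood of the evidence = 0.20398.
P(banded iron formation | evidence) = 0.098305 / 0.20398 ≈ 0.482.

0.482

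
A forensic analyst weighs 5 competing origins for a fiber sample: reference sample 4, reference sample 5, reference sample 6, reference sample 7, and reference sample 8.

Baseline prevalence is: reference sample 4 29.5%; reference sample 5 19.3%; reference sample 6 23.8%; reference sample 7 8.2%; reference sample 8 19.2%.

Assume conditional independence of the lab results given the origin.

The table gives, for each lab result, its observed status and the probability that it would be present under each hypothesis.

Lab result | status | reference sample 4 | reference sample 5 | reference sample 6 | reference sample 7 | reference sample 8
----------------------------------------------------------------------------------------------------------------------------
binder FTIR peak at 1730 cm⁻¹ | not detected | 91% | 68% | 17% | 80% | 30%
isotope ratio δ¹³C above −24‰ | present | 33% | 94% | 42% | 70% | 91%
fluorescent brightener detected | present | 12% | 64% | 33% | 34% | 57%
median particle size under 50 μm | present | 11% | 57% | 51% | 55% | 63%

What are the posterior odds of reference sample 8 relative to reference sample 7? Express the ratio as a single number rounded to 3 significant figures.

20.5

The normalizing constant cancels in an odds ratio, so compute prior × likelihood for the two hypotheses only (using 1 − P(present | H) for each absent lab result):
  reference sample 8: 0.192 × (1 − 0.30) × 0.91 × 0.57 × 0.63 = 0.043919
  reference sample 7: 0.082 × (1 − 0.80) × 0.70 × 0.34 × 0.55 = 0.0021468
Posterior odds = 0.043919 / 0.0021468 ≈ 20.5.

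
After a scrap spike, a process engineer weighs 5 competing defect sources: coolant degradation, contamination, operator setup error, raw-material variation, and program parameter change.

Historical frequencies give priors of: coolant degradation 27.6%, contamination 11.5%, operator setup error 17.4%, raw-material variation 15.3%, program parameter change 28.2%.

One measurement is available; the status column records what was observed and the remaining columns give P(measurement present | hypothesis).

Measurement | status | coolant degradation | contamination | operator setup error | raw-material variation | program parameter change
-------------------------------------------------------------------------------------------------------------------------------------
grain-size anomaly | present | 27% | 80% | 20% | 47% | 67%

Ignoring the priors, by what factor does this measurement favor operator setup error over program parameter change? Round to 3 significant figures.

The Bayes factor is the ratio of the two likelihoods.
  operator setup error: 0.2
  program parameter change: 0.67
Bayes factor = 0.2 / 0.67 ≈ 0.299

0.299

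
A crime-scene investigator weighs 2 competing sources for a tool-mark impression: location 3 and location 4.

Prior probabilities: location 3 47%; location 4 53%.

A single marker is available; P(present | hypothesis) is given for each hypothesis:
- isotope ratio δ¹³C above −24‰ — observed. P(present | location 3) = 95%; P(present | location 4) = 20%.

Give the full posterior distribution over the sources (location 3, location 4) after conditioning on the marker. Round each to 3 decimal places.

0.808, 0.192

Multiply each prior by the likelihood of the marker:
  location 3: 0.47 × 0.95 = 0.4465
  location 4: 0.53 × 0.20 = 0.106
Normalizing constant Z = 0.4465 + 0.106 = 0.5525.
P(location 3 | evidence) = 0.4465 / 0.5525 ≈ 0.808
P(location 4 | evidence) = 0.106 / 0.5525 ≈ 0.192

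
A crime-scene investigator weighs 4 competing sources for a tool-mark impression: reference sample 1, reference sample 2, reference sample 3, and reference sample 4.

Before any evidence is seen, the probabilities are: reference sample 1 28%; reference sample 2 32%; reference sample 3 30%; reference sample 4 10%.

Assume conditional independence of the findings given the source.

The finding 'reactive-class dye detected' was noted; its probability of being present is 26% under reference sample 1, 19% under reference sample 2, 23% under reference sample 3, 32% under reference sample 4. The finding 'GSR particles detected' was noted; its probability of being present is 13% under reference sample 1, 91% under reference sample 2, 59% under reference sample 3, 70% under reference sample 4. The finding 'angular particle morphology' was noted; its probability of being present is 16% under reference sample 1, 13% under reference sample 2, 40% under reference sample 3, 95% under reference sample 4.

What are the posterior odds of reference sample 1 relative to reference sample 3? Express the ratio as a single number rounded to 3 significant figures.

Posterior odds equal prior odds times the likelihood ratio; only the two competing hypotheses matter.
  reference sample 1: 0.28 × 0.26 × 0.13 × 0.16 = 0.0015142
  reference sample 3: 0.30 × 0.23 × 0.59 × 0.40 = 0.016284
Odds(reference sample 1 : reference sample 3) = 0.0015142 / 0.016284 ≈ 0.0930.

0.0930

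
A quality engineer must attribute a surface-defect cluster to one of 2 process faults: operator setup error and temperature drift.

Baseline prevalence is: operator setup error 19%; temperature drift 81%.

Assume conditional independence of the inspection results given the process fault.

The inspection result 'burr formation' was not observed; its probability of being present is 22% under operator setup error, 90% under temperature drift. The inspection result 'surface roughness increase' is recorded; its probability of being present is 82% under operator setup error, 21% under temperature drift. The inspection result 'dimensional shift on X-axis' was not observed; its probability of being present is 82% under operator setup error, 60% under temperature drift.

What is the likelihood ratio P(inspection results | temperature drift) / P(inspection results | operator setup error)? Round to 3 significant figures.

The Bayes factor is the ratio of the joint likelihoods of the inspection result pattern under the two hypotheses (using 1 − P(present | H) for each absent inspection result).
  temperature drift: (1 − 0.90) × 0.21 × (1 − 0.60) = 0.0084
  operator setup error: (1 − 0.22) × 0.82 × (1 − 0.82) = 0.11513
Bayes factor = 0.0084 / 0.11513 ≈ 0.0730

0.0730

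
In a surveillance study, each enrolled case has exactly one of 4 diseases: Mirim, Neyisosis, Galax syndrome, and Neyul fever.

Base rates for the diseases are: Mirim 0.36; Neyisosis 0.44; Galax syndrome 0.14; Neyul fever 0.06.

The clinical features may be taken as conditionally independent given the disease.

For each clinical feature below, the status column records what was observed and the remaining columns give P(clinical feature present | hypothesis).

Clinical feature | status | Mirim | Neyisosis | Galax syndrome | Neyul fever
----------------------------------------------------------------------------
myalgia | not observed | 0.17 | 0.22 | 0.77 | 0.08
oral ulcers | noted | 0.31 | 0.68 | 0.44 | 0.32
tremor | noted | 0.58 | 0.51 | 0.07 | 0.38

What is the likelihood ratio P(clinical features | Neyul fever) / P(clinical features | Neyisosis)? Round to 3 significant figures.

Take the product of per-clinical feature likelihoods under each hypothesis (using 1 − P(present | H) for each absent clinical feature), then divide.
  Neyul fever: (1 − 0.08) × 0.32 × 0.38 = 0.11187
  Neyisosis: (1 − 0.22) × 0.68 × 0.51 = 0.2705
Bayes factor = 0.11187 / 0.2705 ≈ 0.414

0.414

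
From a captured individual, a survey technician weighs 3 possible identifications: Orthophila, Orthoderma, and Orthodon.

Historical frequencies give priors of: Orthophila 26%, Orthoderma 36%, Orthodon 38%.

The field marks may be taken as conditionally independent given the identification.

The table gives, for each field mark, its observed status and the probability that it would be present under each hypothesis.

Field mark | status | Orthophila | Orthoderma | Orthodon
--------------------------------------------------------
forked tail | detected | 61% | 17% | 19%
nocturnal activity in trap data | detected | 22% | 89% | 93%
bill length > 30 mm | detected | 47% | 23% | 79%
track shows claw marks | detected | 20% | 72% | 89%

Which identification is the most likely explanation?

Multiply each prior by the joint likelihood of the field mark pattern:
  Orthophila: 0.26 × 0.61 × 0.22 × 0.47 × 0.20 = 0.0032798
  Orthoderma: 0.36 × 0.17 × 0.89 × 0.23 × 0.72 = 0.0090199
  Orthodon: 0.38 × 0.19 × 0.93 × 0.79 × 0.89 = 0.04721
Marginal likelihood of the evidence = 0.05951.
P(Orthophila | evidence) ≈ 0.0032798 / 0.05951 ≈ 0.055
P(Orthoderma | evidence) ≈ 0.0090199 / 0.05951 ≈ 0.152
P(Orthodon | evidence) ≈ 0.04721 / 0.05951 ≈ 0.793
The largest is 0.793, so Orthodon is most probable.

Orthodon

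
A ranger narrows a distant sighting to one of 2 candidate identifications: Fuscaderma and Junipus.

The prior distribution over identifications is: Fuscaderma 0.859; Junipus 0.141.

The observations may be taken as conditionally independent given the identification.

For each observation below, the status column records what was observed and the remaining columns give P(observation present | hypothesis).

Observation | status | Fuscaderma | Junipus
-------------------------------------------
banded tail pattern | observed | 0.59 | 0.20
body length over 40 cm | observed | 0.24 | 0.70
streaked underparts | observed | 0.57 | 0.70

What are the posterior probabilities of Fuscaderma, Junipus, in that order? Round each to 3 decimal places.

0.834, 0.166

By Bayes' rule with conditional independence, the unnormalized weight for each hypothesis is prior × ∏ likelihoods:
  Fuscaderma: 0.859 × 0.59 × 0.24 × 0.57 = 0.069332
  Junipus: 0.141 × 0.20 × 0.70 × 0.70 = 0.013818
Normalizing constant Z = 0.069332 + 0.013818 = 0.08315.
P(Fuscaderma | evidence) = 0.069332 / 0.08315 ≈ 0.834
P(Junipus | evidence) = 0.013818 / 0.08315 ≈ 0.166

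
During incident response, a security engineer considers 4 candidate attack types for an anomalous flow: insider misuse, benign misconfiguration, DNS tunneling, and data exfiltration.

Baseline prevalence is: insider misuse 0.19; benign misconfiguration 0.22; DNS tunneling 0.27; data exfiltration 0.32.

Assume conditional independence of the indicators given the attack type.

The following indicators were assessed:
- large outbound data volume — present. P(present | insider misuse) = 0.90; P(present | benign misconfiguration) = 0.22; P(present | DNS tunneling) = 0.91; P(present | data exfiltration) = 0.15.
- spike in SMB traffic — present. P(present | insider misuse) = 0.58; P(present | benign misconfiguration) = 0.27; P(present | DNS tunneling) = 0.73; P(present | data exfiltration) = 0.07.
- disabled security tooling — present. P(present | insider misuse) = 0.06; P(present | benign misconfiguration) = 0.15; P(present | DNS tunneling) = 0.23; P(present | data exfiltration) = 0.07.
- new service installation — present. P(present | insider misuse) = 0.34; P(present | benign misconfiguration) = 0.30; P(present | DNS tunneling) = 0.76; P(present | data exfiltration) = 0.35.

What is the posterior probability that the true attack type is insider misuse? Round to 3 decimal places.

0.059

By Bayes' rule with conditional independence, the unnormalized weight for each hypothesis is prior × ∏ likelihoods:
  insider misuse: 0.19 × 0.90 × 0.58 × 0.06 × 0.34 = 0.0020233
  benign misconfiguration: 0.22 × 0.22 × 0.27 × 0.15 × 0.30 = 0.00058806
  DNS tunneling: 0.27 × 0.91 × 0.73 × 0.23 × 0.76 = 0.031352
  data exfiltration: 0.32 × 0.15 × 0.07 × 0.07 × 0.35 = 8.232e-05
The unnormalized weights sum to 0.034046.
P(insider misuse | evidence) = 0.0020233 / 0.034046 ≈ 0.059.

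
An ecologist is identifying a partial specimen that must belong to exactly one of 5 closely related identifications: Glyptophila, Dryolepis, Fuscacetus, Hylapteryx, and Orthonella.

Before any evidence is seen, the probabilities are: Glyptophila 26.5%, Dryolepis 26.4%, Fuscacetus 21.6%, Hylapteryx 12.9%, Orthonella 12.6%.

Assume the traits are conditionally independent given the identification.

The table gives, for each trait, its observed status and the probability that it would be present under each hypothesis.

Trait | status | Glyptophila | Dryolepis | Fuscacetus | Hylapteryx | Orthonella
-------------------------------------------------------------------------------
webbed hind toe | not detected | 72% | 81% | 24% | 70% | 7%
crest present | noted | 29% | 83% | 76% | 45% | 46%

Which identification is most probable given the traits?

Fuscacetus

Multiply each prior by the joint likelihood of the trait pattern (using 1 − P(present | H) for each absent trait):
  Glyptophila: 0.265 × (1 − 0.72) × 0.29 = 0.021518
  Dryolepis: 0.264 × (1 − 0.81) × 0.83 = 0.041633
  Fuscacetus: 0.216 × (1 − 0.24) × 0.76 = 0.12476
  Hylapteryx: 0.129 × (1 − 0.70) × 0.45 = 0.017415
  Orthonella: 0.126 × (1 − 0.07) × 0.46 = 0.053903
The unnormalized weights sum to 0.25923.
P(Glyptophila | evidence) ≈ 0.021518 / 0.25923 ≈ 0.083
P(Dryolepis | evidence) ≈ 0.041633 / 0.25923 ≈ 0.161
P(Fuscacetus | evidence) ≈ 0.12476 / 0.25923 ≈ 0.481
P(Hylapteryx | evidence) ≈ 0.017415 / 0.25923 ≈ 0.067
P(Orthonella | evidence) ≈ 0.053903 / 0.25923 ≈ 0.208
The largest is 0.481, so Fuscacetus is most probable.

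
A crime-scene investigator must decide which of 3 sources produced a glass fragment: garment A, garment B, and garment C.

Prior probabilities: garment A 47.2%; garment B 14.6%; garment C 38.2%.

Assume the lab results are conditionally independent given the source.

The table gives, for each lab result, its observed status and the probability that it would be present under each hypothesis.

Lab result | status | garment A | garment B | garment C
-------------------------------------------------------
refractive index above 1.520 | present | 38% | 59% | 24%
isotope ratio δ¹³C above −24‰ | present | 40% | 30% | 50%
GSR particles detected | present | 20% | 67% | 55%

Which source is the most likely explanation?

For each hypothesis, the unnormalized posterior weight is prior × product of the lab result likelihoods:
  garment A: 0.472 × 0.38 × 0.40 × 0.20 = 0.014349
  garment B: 0.146 × 0.59 × 0.30 × 0.67 = 0.017314
  garment C: 0.382 × 0.24 × 0.50 × 0.55 = 0.025212
Marginal likelihood of the evidence = 0.056875.
P(garment A | evidence) ≈ 0.014349 / 0.056875 ≈ 0.252
P(garment B | evidence) ≈ 0.017314 / 0.056875 ≈ 0.304
P(garment C | evidence) ≈ 0.025212 / 0.056875 ≈ 0.443
The largest is 0.443, so garment C is most probable.

garment C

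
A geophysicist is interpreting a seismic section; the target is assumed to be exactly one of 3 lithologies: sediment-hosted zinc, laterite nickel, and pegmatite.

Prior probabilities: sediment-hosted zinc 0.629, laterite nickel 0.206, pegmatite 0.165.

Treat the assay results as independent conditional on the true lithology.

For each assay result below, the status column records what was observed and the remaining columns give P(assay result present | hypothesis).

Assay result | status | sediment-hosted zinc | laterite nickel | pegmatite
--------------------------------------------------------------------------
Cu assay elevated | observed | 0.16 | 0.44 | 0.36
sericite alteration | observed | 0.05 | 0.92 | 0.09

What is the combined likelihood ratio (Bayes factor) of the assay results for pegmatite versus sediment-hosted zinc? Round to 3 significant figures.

4.05

Take the product of per-assay result likelihoods under each hypothesis, then divide.
  pegmatite: 0.36 × 0.09 = 0.0324
  sediment-hosted zinc: 0.16 × 0.05 = 0.008
Bayes factor = 0.0324 / 0.008 ≈ 4.05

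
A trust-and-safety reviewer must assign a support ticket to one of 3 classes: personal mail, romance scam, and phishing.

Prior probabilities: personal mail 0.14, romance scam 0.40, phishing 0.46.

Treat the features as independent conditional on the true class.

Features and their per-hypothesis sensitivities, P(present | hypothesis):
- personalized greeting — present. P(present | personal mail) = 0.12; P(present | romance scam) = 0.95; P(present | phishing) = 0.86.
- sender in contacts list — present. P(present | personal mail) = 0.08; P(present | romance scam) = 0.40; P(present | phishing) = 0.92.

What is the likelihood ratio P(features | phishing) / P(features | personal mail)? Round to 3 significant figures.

82.4

The Bayes factor is the ratio of the joint likelihoods of the feature pattern under the two hypotheses.
  phishing: 0.86 × 0.92 = 0.7912
  personal mail: 0.12 × 0.08 = 0.0096
Bayes factor = 0.7912 / 0.0096 ≈ 82.4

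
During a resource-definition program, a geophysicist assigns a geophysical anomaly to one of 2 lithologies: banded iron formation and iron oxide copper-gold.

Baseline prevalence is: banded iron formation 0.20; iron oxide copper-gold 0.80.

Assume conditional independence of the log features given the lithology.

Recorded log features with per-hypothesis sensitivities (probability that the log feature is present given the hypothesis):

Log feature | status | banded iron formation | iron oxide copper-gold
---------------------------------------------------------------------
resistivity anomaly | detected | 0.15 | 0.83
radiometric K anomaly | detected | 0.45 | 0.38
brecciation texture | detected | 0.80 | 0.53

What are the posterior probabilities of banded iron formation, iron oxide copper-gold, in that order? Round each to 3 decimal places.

For each hypothesis, the unnormalized posterior weight is prior × product of the log feature likelihoods:
  banded iron formation: 0.20 × 0.15 × 0.45 × 0.80 = 0.0108
  iron oxide copper-gold: 0.80 × 0.83 × 0.38 × 0.53 = 0.13373
The unnormalized weights sum to 0.14453.
P(banded iron formation | evidence) = 0.0108 / 0.14453 ≈ 0.075
P(iron oxide copper-gold | evidence) = 0.13373 / 0.14453 ≈ 0.925

0.075, 0.925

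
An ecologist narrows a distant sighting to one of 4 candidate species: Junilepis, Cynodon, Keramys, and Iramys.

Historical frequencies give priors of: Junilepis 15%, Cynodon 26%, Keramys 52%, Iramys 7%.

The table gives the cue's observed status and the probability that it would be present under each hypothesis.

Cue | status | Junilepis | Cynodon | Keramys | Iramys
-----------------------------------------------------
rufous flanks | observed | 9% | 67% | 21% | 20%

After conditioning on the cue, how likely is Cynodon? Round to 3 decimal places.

For each hypothesis, the unnormalized posterior weight is prior × likelihood:
  Junilepis: 0.15 × 0.09 = 0.0135
  Cynodon: 0.26 × 0.67 = 0.1742
  Keramys: 0.52 × 0.21 = 0.1092
  Iramys: 0.07 × 0.20 = 0.014
Marginal likelihood of the evidence = 0.3109.
P(Cynodon | evidence) = 0.1742 / 0.3109 ≈ 0.560.

0.560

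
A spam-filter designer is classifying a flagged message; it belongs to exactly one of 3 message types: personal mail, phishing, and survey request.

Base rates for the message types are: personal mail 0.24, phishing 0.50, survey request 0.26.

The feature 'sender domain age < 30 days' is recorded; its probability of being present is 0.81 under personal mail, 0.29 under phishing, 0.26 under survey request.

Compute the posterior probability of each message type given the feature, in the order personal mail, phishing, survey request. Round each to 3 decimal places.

Multiply each prior by the likelihood of the feature:
  personal mail: 0.24 × 0.81 = 0.1944
  phishing: 0.50 × 0.29 = 0.145
  survey request: 0.26 × 0.26 = 0.0676
Normalizing constant Z = 0.1944 + 0.145 + 0.0676 = 0.407.
P(personal mail | evidence) = 0.1944 / 0.407 ≈ 0.478
P(phishing | evidence) = 0.145 / 0.407 ≈ 0.356
P(survey request | evidence) = 0.0676 / 0.407 ≈ 0.166

0.478, 0.356, 0.166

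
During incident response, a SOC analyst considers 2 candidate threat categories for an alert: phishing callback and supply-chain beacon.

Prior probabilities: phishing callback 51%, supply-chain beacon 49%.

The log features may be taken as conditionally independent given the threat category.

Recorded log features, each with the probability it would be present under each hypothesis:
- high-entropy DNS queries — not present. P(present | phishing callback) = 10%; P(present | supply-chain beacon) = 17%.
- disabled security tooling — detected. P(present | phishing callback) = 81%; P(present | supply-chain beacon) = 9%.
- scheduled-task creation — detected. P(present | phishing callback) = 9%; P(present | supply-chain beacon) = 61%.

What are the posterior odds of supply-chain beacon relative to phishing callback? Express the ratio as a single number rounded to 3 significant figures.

0.667

Unnormalized posterior weight (prior times the log feature likelihoods) for each of the two hypotheses (using 1 − P(present | H) for each absent log feature):
  supply-chain beacon: 0.49 × (1 − 0.17) × 0.09 × 0.61 = 0.022328
  phishing callback: 0.51 × (1 − 0.10) × 0.81 × 0.09 = 0.033461
Posterior odds = 0.022328 / 0.033461 ≈ 0.667.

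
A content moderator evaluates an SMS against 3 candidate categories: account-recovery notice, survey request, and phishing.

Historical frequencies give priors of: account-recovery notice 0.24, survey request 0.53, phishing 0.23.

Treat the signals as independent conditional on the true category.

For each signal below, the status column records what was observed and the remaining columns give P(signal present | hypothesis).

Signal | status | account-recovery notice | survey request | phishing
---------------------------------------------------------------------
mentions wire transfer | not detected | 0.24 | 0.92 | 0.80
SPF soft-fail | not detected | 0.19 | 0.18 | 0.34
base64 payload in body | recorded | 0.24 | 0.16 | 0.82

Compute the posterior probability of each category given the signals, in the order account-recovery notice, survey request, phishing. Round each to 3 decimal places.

By Bayes' rule with conditional independence, the unnormalized weight for each hypothesis is prior × ∏ likelihoods (using 1 − P(present | H) for each absent signal):
  account-recovery notice: 0.24 × (1 − 0.24) × (1 − 0.19) × 0.24 = 0.035459
  survey request: 0.53 × (1 − 0.92) × (1 − 0.18) × 0.16 = 0.0055629
  phishing: 0.23 × (1 − 0.80) × (1 − 0.34) × 0.82 = 0.024895
Normalizing constant Z = 0.035459 + 0.0055629 + 0.024895 = 0.065917.
P(account-recovery notice | evidence) = 0.035459 / 0.065917 ≈ 0.538
P(survey request | evidence) = 0.0055629 / 0.065917 ≈ 0.084
P(phishing | evidence) = 0.024895 / 0.065917 ≈ 0.378

0.538, 0.084, 0.378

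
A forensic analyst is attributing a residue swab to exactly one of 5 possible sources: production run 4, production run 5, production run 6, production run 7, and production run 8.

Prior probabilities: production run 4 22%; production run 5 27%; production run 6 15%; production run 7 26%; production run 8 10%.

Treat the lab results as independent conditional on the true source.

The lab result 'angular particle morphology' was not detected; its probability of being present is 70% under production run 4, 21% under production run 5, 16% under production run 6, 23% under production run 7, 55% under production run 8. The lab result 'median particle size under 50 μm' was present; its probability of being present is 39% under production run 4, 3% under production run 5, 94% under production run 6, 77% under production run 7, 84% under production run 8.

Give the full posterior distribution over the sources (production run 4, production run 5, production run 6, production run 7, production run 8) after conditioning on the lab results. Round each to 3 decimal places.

Multiply each prior by the joint likelihood of the lab result pattern (using 1 − P(present | H) for each absent lab result):
  production run 4: 0.22 × (1 − 0.70) × 0.39 = 0.02574
  production run 5: 0.27 × (1 − 0.21) × 0.03 = 0.006399
  production run 6: 0.15 × (1 − 0.16) × 0.94 = 0.11844
  production run 7: 0.26 × (1 − 0.23) × 0.77 = 0.15415
  production run 8: 0.10 × (1 − 0.55) × 0.84 = 0.0378
Normalizing constant Z = 0.02574 + 0.006399 + 0.11844 + 0.15415 + 0.0378 = 0.34253.
P(production run 4 | evidence) = 0.02574 / 0.34253 ≈ 0.075
P(production run 5 | evidence) = 0.006399 / 0.34253 ≈ 0.019
P(production run 6 | evidence) = 0.11844 / 0.34253 ≈ 0.346
P(production run 7 | evidence) = 0.15415 / 0.34253 ≈ 0.450
P(production run 8 | evidence) = 0.0378 / 0.34253 ≈ 0.110

0.075, 0.019, 0.346, 0.450, 0.110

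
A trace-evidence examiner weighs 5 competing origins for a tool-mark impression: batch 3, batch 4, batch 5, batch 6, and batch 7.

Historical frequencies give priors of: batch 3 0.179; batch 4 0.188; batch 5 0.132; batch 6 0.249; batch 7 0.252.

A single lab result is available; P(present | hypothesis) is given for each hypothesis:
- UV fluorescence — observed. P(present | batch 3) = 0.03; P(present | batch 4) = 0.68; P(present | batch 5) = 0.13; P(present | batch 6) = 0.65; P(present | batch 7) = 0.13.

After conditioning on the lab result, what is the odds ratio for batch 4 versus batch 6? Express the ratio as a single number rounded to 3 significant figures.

Unnormalized posterior weight (prior times the lab result likelihood) for each of the two hypotheses:
  batch 4: 0.188 × 0.68 = 0.12784
  batch 6: 0.249 × 0.65 = 0.16185
Odds(batch 4 : batch 6) = 0.12784 / 0.16185 ≈ 0.790.

0.790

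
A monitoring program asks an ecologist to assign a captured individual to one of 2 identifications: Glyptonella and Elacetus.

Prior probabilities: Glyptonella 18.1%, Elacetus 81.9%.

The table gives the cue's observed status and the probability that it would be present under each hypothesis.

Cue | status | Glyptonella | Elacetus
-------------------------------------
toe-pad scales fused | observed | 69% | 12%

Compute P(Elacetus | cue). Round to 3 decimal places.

0.440

For each hypothesis, the unnormalized posterior weight is prior × likelihood:
  Glyptonella: 0.181 × 0.69 = 0.12489
  Elacetus: 0.819 × 0.12 = 0.09828
Marginal likelihood of the evidence = 0.22317.
P(Elacetus | evidence) = 0.09828 / 0.22317 ≈ 0.440.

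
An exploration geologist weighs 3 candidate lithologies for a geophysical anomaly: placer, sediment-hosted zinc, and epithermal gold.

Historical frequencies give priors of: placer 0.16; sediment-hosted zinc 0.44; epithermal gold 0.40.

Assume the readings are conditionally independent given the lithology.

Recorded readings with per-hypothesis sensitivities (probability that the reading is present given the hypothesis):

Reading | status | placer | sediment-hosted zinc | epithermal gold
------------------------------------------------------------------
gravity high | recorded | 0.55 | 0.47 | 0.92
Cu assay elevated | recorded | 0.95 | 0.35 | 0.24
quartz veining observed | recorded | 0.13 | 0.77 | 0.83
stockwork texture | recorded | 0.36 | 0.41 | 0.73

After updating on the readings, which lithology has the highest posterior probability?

epithermal gold

By Bayes' rule with conditional independence, the unnormalized weight for each hypothesis is prior × ∏ likelihoods:
  placer: 0.16 × 0.55 × 0.95 × 0.13 × 0.36 = 0.0039125
  sediment-hosted zinc: 0.44 × 0.47 × 0.35 × 0.77 × 0.41 = 0.02285
  epithermal gold: 0.40 × 0.92 × 0.24 × 0.83 × 0.73 = 0.053513
Marginal likelihood of the evidence = 0.080276.
P(placer | evidence) ≈ 0.0039125 / 0.080276 ≈ 0.049
P(sediment-hosted zinc | evidence) ≈ 0.02285 / 0.080276 ≈ 0.285
P(epithermal gold | evidence) ≈ 0.053513 / 0.080276 ≈ 0.667
The largest is 0.667, so epithermal gold is most probable.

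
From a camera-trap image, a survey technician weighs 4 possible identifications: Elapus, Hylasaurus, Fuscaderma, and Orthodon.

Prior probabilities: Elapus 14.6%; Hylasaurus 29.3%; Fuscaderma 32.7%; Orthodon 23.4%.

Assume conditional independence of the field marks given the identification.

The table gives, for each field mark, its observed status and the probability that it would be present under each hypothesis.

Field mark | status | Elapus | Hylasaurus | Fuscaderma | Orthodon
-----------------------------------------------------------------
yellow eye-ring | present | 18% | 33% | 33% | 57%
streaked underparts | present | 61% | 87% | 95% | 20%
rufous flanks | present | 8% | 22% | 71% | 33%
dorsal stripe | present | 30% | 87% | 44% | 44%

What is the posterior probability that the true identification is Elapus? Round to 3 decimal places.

0.007

By Bayes' rule with conditional independence, the unnormalized weight for each hypothesis is prior × ∏ likelihoods:
  Elapus: 0.146 × 0.18 × 0.61 × 0.08 × 0.30 = 0.00038474
  Hylasaurus: 0.293 × 0.33 × 0.87 × 0.22 × 0.87 = 0.016101
  Fuscaderma: 0.327 × 0.33 × 0.95 × 0.71 × 0.44 = 0.032026
  Orthodon: 0.234 × 0.57 × 0.20 × 0.33 × 0.44 = 0.0038734
Marginal likelihood of the evidence = 0.052384.
P(Elapus | evidence) = 0.00038474 / 0.052384 ≈ 0.007.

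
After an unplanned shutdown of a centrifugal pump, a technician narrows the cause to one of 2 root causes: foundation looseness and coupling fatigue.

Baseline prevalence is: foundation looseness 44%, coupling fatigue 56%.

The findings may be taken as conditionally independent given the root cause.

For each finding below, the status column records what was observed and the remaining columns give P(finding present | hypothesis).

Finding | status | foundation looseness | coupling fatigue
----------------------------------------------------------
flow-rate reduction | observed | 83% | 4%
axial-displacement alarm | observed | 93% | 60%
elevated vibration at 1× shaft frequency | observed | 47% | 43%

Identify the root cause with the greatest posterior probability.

foundation looseness

For each hypothesis, the unnormalized posterior weight is prior × product of the finding likelihoods:
  foundation looseness: 0.44 × 0.83 × 0.93 × 0.47 = 0.15963
  coupling fatigue: 0.56 × 0.04 × 0.60 × 0.43 = 0.0057792
The unnormalized weights sum to 0.16541.
P(foundation looseness | evidence) ≈ 0.15963 / 0.16541 ≈ 0.965
P(coupling fatigue | evidence) ≈ 0.0057792 / 0.16541 ≈ 0.035
The largest is 0.965, so foundation looseness is most probable.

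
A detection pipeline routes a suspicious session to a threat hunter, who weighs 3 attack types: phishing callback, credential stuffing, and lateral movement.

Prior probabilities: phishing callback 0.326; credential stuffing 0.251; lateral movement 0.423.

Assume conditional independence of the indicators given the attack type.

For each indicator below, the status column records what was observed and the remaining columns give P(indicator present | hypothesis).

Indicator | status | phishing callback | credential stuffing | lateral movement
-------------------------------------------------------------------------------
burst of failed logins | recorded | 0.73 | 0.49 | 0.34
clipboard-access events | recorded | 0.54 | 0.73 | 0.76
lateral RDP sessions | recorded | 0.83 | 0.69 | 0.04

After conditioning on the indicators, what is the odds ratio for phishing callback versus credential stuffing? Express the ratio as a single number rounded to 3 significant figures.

1.72

Posterior odds equal prior odds times the likelihood ratio; only the two competing hypotheses matter.
  phishing callback: 0.326 × 0.73 × 0.54 × 0.83 = 0.10666
  credential stuffing: 0.251 × 0.49 × 0.73 × 0.69 = 0.06195
Posterior odds = 0.10666 / 0.06195 ≈ 1.72.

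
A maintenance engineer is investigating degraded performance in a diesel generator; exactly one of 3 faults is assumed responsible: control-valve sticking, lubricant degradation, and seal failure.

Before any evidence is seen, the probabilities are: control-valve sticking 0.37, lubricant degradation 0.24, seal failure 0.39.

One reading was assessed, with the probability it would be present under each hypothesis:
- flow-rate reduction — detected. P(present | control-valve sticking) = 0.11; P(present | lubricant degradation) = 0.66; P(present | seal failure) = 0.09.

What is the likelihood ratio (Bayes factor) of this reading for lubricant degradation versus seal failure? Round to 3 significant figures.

The Bayes factor is the ratio of the two likelihoods.
  lubricant degradation: 0.66
  seal failure: 0.09
Bayes factor = 0.66 / 0.09 ≈ 7.33

7.33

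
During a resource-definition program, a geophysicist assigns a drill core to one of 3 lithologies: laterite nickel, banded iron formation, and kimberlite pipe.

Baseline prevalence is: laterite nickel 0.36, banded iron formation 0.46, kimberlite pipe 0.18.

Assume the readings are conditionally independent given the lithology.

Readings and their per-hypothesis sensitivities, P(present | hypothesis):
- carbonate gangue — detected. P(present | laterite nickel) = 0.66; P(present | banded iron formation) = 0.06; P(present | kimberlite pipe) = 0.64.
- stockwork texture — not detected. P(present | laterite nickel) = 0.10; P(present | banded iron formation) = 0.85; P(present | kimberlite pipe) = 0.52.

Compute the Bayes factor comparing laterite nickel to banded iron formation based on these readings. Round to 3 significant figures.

66.0

Take the product of per-reading likelihoods under each hypothesis (using 1 − P(present | H) for each absent reading), then divide.
  laterite nickel: 0.66 × (1 − 0.10) = 0.594
  banded iron formation: 0.06 × (1 − 0.85) = 0.009
Bayes factor = 0.594 / 0.009 ≈ 66.0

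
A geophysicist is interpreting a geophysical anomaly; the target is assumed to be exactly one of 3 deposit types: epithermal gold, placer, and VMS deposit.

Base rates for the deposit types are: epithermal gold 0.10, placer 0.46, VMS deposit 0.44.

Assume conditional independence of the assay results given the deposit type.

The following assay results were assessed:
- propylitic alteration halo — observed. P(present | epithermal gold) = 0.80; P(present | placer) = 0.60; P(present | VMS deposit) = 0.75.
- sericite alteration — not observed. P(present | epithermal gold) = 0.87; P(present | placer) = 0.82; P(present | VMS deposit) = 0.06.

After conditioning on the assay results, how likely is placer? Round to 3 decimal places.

0.134

For each hypothesis, the unnormalized posterior weight is prior × product of the assay result likelihoods (using 1 − P(present | H) for each absent assay result):
  epithermal gold: 0.10 × 0.80 × (1 − 0.87) = 0.0104
  placer: 0.46 × 0.60 × (1 − 0.82) = 0.04968
  VMS deposit: 0.44 × 0.75 × (1 − 0.06) = 0.3102
The unnormalized weights sum to 0.37028.
P(placer | evidence) = 0.04968 / 0.37028 ≈ 0.134.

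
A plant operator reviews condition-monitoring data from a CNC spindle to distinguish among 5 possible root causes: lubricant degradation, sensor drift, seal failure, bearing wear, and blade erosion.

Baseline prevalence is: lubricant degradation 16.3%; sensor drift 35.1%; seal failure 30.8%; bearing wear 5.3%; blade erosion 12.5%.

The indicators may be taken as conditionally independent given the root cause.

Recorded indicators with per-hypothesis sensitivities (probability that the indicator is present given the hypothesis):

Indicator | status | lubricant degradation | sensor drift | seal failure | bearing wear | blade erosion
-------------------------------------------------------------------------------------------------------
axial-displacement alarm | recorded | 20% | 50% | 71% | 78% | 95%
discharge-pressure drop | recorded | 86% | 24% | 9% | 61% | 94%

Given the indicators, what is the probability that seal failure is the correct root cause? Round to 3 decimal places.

For each hypothesis, the unnormalized posterior weight is prior × product of the indicator likelihoods:
  lubricant degradation: 0.163 × 0.20 × 0.86 = 0.028036
  sensor drift: 0.351 × 0.50 × 0.24 = 0.04212
  seal failure: 0.308 × 0.71 × 0.09 = 0.019681
  bearing wear: 0.053 × 0.78 × 0.61 = 0.025217
  blade erosion: 0.125 × 0.95 × 0.94 = 0.11162
Normalizing constant Z = 0.028036 + 0.04212 + 0.019681 + 0.025217 + 0.11162 = 0.22668.
P(seal failure | evidence) = 0.019681 / 0.22668 ≈ 0.087.

0.087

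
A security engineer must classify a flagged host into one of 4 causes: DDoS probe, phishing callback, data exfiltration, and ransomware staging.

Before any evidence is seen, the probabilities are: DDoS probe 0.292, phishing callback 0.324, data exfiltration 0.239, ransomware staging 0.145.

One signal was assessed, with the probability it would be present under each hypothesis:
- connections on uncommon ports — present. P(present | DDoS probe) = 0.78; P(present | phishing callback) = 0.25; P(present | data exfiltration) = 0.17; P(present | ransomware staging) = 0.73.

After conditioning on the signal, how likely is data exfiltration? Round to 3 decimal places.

0.089

For each hypothesis, the unnormalized posterior weight is prior × likelihood:
  DDoS probe: 0.292 × 0.78 = 0.22776
  phishing callback: 0.324 × 0.25 = 0.081
  data exfiltration: 0.239 × 0.17 = 0.04063
  ransomware staging: 0.145 × 0.73 = 0.10585
Normalizing constant Z = 0.22776 + 0.081 + 0.04063 + 0.10585 = 0.45524.
P(data exfiltration | evidence) = 0.04063 / 0.45524 ≈ 0.089.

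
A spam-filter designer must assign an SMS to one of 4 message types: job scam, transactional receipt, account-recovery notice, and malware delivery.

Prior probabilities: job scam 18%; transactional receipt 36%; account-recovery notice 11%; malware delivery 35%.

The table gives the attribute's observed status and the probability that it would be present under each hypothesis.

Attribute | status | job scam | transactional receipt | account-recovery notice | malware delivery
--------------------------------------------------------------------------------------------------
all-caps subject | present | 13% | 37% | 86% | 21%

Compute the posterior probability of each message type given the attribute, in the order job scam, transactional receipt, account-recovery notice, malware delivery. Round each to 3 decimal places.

0.072, 0.410, 0.291, 0.226

For each hypothesis, the unnormalized posterior weight is prior × likelihood:
  job scam: 0.18 × 0.13 = 0.0234
  transactional receipt: 0.36 × 0.37 = 0.1332
  account-recovery notice: 0.11 × 0.86 = 0.0946
  malware delivery: 0.35 × 0.21 = 0.0735
The unnormalized weights sum to 0.3247.
P(job scam | evidence) = 0.0234 / 0.3247 ≈ 0.072
P(transactional receipt | evidence) = 0.1332 / 0.3247 ≈ 0.410
P(account-recovery notice | evidence) = 0.0946 / 0.3247 ≈ 0.291
P(malware delivery | evidence) = 0.0735 / 0.3247 ≈ 0.226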